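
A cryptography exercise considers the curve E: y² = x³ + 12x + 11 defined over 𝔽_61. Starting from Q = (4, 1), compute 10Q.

Double-and-add on 10 = (1010)₂. Start with Q = (4, 1) for the leading 1-bit.
double: tangent at (4, 1): λ = (3·4² + 12)/(2·1) ≡ 60/2. 2⁻¹ ≡ 31 (mod 61), so λ ≡ 60·31 ≡ 30.
  x = λ² - 4 - 4 = 900 - 8 ≡ 38; y = λ·(4 - 38) - 1 ≡ 16. → (38, 16)
double: tangent at (38, 16): λ = (3·38² + 12)/(2·16) ≡ 13/32. 32⁻¹ ≡ 21 (mod 61), so λ ≡ 13·21 ≡ 29.
  x = λ² - 38 - 38 = 841 - 76 ≡ 33; y = λ·(38 - 33) - 16 ≡ 7. → (33, 7)
add Q: (33, 7) + (4, 1). λ = (1 - 7)/(4 - 33) ≡ 55/32 mod 61. 32⁻¹ ≡ 21 (mod 61), so λ ≡ 57.
  x = λ² - 33 - 4 = 3249 - 37 ≡ 40; y = λ·(33 - 40) - 7 ≡ 21. → (40, 21)
double: tangent at (40, 21): λ = (3·40² + 12)/(2·21) ≡ 54/42. 42⁻¹ ≡ 16 (mod 61), so λ ≡ 54·16 ≡ 10.
  x = λ² - 40 - 40 = 100 - 80 ≡ 20; y = λ·(40 - 20) - 21 ≡ 57. → (20, 57)

(20, 57)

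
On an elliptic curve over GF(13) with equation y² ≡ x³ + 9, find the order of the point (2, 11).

7

2P: tangent at (2, 11): λ = (3·2² + 0)/(2·11) ≡ 12/9. 9⁻¹ ≡ 3 (mod 13) since 9·3 = 27 ≡ 1, so λ ≡ 12·3 ≡ 10.
  x = λ² - 2 - 2 = 100 - 4 ≡ 5; y = λ·(2 - 5) - 11 ≡ 11. → (5, 11)
3P: (5, 11) + (2, 11). λ = (11 - 11)/(2 - 5) ≡ 0/10 mod 13. 10⁻¹ ≡ 4 (mod 13) since 10·4 = 40 ≡ 1, so λ ≡ 0.
  x = λ² - 5 - 2 = 0 - 7 ≡ 6; y = λ·(5 - 6) - 11 ≡ 2. → (6, 2)
4P: (6, 2) + (2, 11). λ = (11 - 2)/(2 - 6) ≡ 9/9 mod 13. 9⁻¹ ≡ 3 (mod 13), so λ ≡ 1.
  x = λ² - 6 - 2 = 1 - 8 ≡ 6; y = λ·(6 - 6) - 2 ≡ 11. → (6, 11)
5P: (6, 11) + (2, 11). λ = (11 - 11)/(2 - 6) ≡ 0/9 mod 13. 9⁻¹ ≡ 3 (mod 13), so λ ≡ 0.
  x = λ² - 6 - 2 = 0 - 8 ≡ 5; y = λ·(6 - 5) - 11 ≡ 2. → (5, 2)
6P: (5, 2) + (2, 11). λ = (11 - 2)/(2 - 5) ≡ 9/10 mod 13. 10⁻¹ ≡ 4 (mod 13), so λ ≡ 10.
  x = λ² - 5 - 2 = 100 - 7 ≡ 2; y = λ·(5 - 2) - 2 ≡ 2. → (2, 2)
7P: (2, 2) + (2, 11): same x and y₁ ≡ -y₂, so the sum is ∞.
7P = ∞, so the order is 7.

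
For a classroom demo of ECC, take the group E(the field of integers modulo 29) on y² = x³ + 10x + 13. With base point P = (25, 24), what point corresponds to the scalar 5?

(4, 1)

Double-and-add on 5 = (101)₂. Start with P = (25, 24) for the leading 1-bit.
double: tangent at (25, 24): λ = (3·25² + 10)/(2·24) ≡ 0/19. 19⁻¹ ≡ 26 (mod 29), so λ ≡ 0·26 ≡ 0.
  x = λ² - 25 - 25 = 0 - 50 ≡ 8; y = λ·(25 - 8) - 24 ≡ 5. → (8, 5)
double: tangent at (8, 5): λ = (3·8² + 10)/(2·5) ≡ 28/10. 10⁻¹ ≡ 3 (mod 29) since 10·3 = 30 ≡ 1, so λ ≡ 28·3 ≡ 26.
  x = λ² - 8 - 8 = 676 - 16 ≡ 22; y = λ·(8 - 22) - 5 ≡ 8. → (22, 8)
add P: (22, 8) + (25, 24). λ = (24 - 8)/(25 - 22) ≡ 16/3 mod 29. 3⁻¹ ≡ 10 (mod 29) since 3·10 = 30 ≡ 1, so λ ≡ 15.
  x = λ² - 22 - 25 = 225 - 47 ≡ 4; y = λ·(22 - 4) - 8 ≡ 1. → (4, 1)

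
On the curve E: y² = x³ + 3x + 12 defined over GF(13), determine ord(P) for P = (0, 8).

2P: tangent at (0, 8): λ = (3·0² + 3)/(2·8) ≡ 3/3. 3⁻¹ ≡ 9 (mod 13), so λ ≡ 3·9 ≡ 1.
  x = λ² - 0 - 0 = 1 - 0 ≡ 1; y = λ·(0 - 1) - 8 ≡ 4. → (1, 4)
3P: (1, 4) + (0, 8). λ = (8 - 4)/(0 - 1) ≡ 4/12 mod 13. 12⁻¹ ≡ 12 (mod 13) since 12·12 = 144 ≡ 1, so λ ≡ 9.
  x = λ² - 1 - 0 = 81 - 1 ≡ 2; y = λ·(1 - 2) - 4 ≡ 0. → (2, 0)
4P: (2, 0) + (0, 8). λ = (8 - 0)/(0 - 2) ≡ 8/11 mod 13. 11⁻¹ ≡ 6 (mod 13), so λ ≡ 9.
  x = λ² - 2 - 0 = 81 - 2 ≡ 1; y = λ·(2 - 1) - 0 ≡ 9. → (1, 9)
5P: (1, 9) + (0, 8). λ = (8 - 9)/(0 - 1) ≡ 12/12 mod 13. 12⁻¹ ≡ 12 (mod 13) since 12·12 = 144 ≡ 1, so λ ≡ 1.
  x = λ² - 1 - 0 = 1 - 1 ≡ 0; y = λ·(1 - 0) - 9 ≡ 5. → (0, 5)
6P: (0, 5) + (0, 8): same x and y₁ ≡ -y₂, so the sum is ∞.
6P = ∞, so the order is 6.

6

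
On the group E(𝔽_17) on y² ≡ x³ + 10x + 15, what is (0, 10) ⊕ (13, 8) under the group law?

(0, 7)

(0, 10) + (13, 8). λ = (8 - 10)/(13 - 0) ≡ 15/13 mod 17. 13⁻¹ ≡ 4 (mod 17), so λ ≡ 9.
  x = λ² - 0 - 13 = 81 - 13 ≡ 0; y = λ·(0 - 0) - 10 ≡ 7. → (0, 7)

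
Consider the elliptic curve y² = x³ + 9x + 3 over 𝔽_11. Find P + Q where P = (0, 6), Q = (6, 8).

(10, 9)

(0, 6) + (6, 8). λ = (8 - 6)/(6 - 0) ≡ 2/6 mod 11. 6⁻¹ ≡ 2 (mod 11) since 6·2 = 12 ≡ 1, so λ ≡ 4.
  x = λ² - 0 - 6 = 16 - 6 ≡ 10; y = λ·(0 - 10) - 6 ≡ 9. → (10, 9)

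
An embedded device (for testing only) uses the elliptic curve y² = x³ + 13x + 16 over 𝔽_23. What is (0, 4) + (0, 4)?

tangent at (0, 4): λ = (3·0² + 13)/(2·4) ≡ 13/8. 8⁻¹ ≡ 3 (mod 23), so λ ≡ 13·3 ≡ 16.
  x = λ² - 0 - 0 = 256 - 0 ≡ 3; y = λ·(0 - 3) - 4 ≡ 17. → (3, 17)

(3, 17)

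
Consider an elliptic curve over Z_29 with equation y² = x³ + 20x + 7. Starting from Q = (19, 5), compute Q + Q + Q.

Repeated addition: build up to 3Q.
2Q: tangent at (19, 5): λ = (3·19² + 20)/(2·5) ≡ 1/10. 10⁻¹ ≡ 3 (mod 29), so λ ≡ 1·3 ≡ 3.
  x = λ² - 19 - 19 = 9 - 38 ≡ 0; y = λ·(19 - 0) - 5 ≡ 23. → (0, 23)
3Q: (0, 23) + (19, 5). λ = (5 - 23)/(19 - 0) ≡ 11/19 mod 29. 19⁻¹ ≡ 26 (mod 29) since 19·26 = 494 ≡ 1, so λ ≡ 25.
  x = λ² - 0 - 19 = 625 - 19 ≡ 26; y = λ·(0 - 26) - 23 ≡ 23. → (26, 23)

(26, 23)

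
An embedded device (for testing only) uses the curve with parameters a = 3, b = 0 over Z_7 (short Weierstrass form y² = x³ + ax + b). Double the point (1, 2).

(2, 0)

tangent at (1, 2): λ = (3·1² + 3)/(2·2) ≡ 6/4. 4⁻¹ ≡ 2 (mod 7), so λ ≡ 6·2 ≡ 5.
  x = λ² - 1 - 1 = 25 - 2 ≡ 2; y = λ·(1 - 2) - 2 ≡ 0. → (2, 0)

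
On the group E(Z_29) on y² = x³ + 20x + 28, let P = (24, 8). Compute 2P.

(3, 17)

tangent at (24, 8): λ = (3·24² + 20)/(2·8) ≡ 8/16. 16⁻¹ ≡ 20 (mod 29), so λ ≡ 8·20 ≡ 15.
  x = λ² - 24 - 24 = 225 - 48 ≡ 3; y = λ·(24 - 3) - 8 ≡ 17. → (3, 17)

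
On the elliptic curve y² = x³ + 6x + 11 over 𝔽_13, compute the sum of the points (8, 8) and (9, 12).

(12, 2)

(8, 8) + (9, 12). λ = (12 - 8)/(9 - 8) ≡ 4/1 mod 13. 1⁻¹ ≡ 1 (mod 13) since 1·1 = 1 ≡ 1, so λ ≡ 4.
  x = λ² - 8 - 9 = 16 - 17 ≡ 12; y = λ·(8 - 12) - 8 ≡ 2. → (12, 2)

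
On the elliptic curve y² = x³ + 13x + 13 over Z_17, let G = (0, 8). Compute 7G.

(10, 2)

Double-and-add on 7 = (111)₂. Start with G = (0, 8) for the leading 1-bit.
double: tangent at (0, 8): λ = (3·0² + 13)/(2·8) ≡ 13/16. 16⁻¹ ≡ 16 (mod 17), so λ ≡ 13·16 ≡ 4.
  x = λ² - 0 - 0 = 16 - 0 ≡ 16; y = λ·(0 - 16) - 8 ≡ 13. → (16, 13)
add G: (16, 13) + (0, 8). λ = (8 - 13)/(0 - 16) ≡ 12/1 mod 17. 1⁻¹ ≡ 1 (mod 17) since 1·1 = 1 ≡ 1, so λ ≡ 12.
  x = λ² - 16 - 0 = 144 - 16 ≡ 9; y = λ·(16 - 9) - 13 ≡ 3. → (9, 3)
double: tangent at (9, 3): λ = (3·9² + 13)/(2·3) ≡ 1/6. 6⁻¹ ≡ 3 (mod 17), so λ ≡ 1·3 ≡ 3.
  x = λ² - 9 - 9 = 9 - 18 ≡ 8; y = λ·(9 - 8) - 3 ≡ 0. → (8, 0)
add G: (8, 0) + (0, 8). λ = (8 - 0)/(0 - 8) ≡ 8/9 mod 17. 9⁻¹ ≡ 2 (mod 17) since 9·2 = 18 ≡ 1, so λ ≡ 16.
  x = λ² - 8 - 0 = 256 - 8 ≡ 10; y = λ·(8 - 10) - 0 ≡ 2. → (10, 2)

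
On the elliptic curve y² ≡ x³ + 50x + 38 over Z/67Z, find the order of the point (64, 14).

8

2P: tangent at (64, 14): λ = (3·64² + 50)/(2·14) ≡ 10/28. 28⁻¹ ≡ 12 (mod 67), so λ ≡ 10·12 ≡ 53.
  x = λ² - 64 - 64 = 2809 - 128 ≡ 1; y = λ·(64 - 1) - 14 ≡ 42. → (1, 42)
3P: (1, 42) + (64, 14). λ = (14 - 42)/(64 - 1) ≡ 39/63 mod 67. 63⁻¹ ≡ 50 (mod 67), so λ ≡ 7.
  x = λ² - 1 - 64 = 49 - 65 ≡ 51; y = λ·(1 - 51) - 42 ≡ 10. → (51, 10)
4P: (51, 10) + (64, 14). λ = (14 - 10)/(64 - 51) ≡ 4/13 mod 67. 13⁻¹ ≡ 31 (mod 67), so λ ≡ 57.
  x = λ² - 51 - 64 = 3249 - 115 ≡ 52; y = λ·(51 - 52) - 10 ≡ 0. → (52, 0)
5P: (52, 0) + (64, 14). λ = (14 - 0)/(64 - 52) ≡ 14/12 mod 67. 12⁻¹ ≡ 28 (mod 67), so λ ≡ 57.
  x = λ² - 52 - 64 = 3249 - 116 ≡ 51; y = λ·(52 - 51) - 0 ≡ 57. → (51, 57)
6P: (51, 57) + (64, 14). λ = (14 - 57)/(64 - 51) ≡ 24/13 mod 67. 13⁻¹ ≡ 31 (mod 67) since 13·31 = 403 ≡ 1, so λ ≡ 7.
  x = λ² - 51 - 64 = 49 - 115 ≡ 1; y = λ·(51 - 1) - 57 ≡ 25. → (1, 25)
7P: (1, 25) + (64, 14). λ = (14 - 25)/(64 - 1) ≡ 56/63 mod 67. 63⁻¹ ≡ 50 (mod 67), so λ ≡ 53.
  x = λ² - 1 - 64 = 2809 - 65 ≡ 64; y = λ·(1 - 64) - 25 ≡ 53. → (64, 53)
8P: (64, 53) + (64, 14): same x and y₁ ≡ -y₂, so the sum is O.
8P = O, so the order is 8.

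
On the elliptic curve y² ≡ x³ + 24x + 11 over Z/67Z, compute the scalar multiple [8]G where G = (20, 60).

(11, 20)

Double-and-add on 8 = (1000)₂. Start with G = (20, 60) for the leading 1-bit.
double: tangent at (20, 60): λ = (3·20² + 24)/(2·60) ≡ 18/53. 53⁻¹ ≡ 43 (mod 67), so λ ≡ 18·43 ≡ 37.
  x = λ² - 20 - 20 = 1369 - 40 ≡ 56; y = λ·(20 - 56) - 60 ≡ 15. → (56, 15)
double: tangent at (56, 15): λ = (3·56² + 24)/(2·15) ≡ 52/30. 30⁻¹ ≡ 38 (mod 67) since 30·38 = 1140 ≡ 1, so λ ≡ 52·38 ≡ 33.
  x = λ² - 56 - 56 = 1089 - 112 ≡ 39; y = λ·(56 - 39) - 15 ≡ 10. → (39, 10)
double: tangent at (39, 10): λ = (3·39² + 24)/(2·10) ≡ 31/20. 20⁻¹ ≡ 57 (mod 67) since 20·57 = 1140 ≡ 1, so λ ≡ 31·57 ≡ 25.
  x = λ² - 39 - 39 = 625 - 78 ≡ 11; y = λ·(39 - 11) - 10 ≡ 20. → (11, 20)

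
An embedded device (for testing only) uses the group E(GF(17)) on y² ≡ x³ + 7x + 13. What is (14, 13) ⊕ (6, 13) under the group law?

(14, 4)

(14, 13) + (6, 13). λ = (13 - 13)/(6 - 14) ≡ 0/9 mod 17. 9⁻¹ ≡ 2 (mod 17), so λ ≡ 0.
  x = λ² - 14 - 6 = 0 - 20 ≡ 14; y = λ·(14 - 14) - 13 ≡ 4. → (14, 4)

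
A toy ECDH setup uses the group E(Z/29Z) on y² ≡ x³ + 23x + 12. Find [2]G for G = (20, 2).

tangent at (20, 2): λ = (3·20² + 23)/(2·2) ≡ 5/4. 4⁻¹ ≡ 22 (mod 29), so λ ≡ 5·22 ≡ 23.
  x = λ² - 20 - 20 = 529 - 40 ≡ 25; y = λ·(20 - 25) - 2 ≡ 28. → (25, 28)

(25, 28)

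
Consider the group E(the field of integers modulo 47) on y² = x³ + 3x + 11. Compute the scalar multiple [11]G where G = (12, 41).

(12, 6)

Repeated addition: build up to 11G.
2G: tangent at (12, 41): λ = (3·12² + 3)/(2·41) ≡ 12/35. 35⁻¹ ≡ 43 (mod 47), so λ ≡ 12·43 ≡ 46.
  x = λ² - 12 - 12 = 2116 - 24 ≡ 24; y = λ·(12 - 24) - 41 ≡ 18. → (24, 18)
3G: (24, 18) + (12, 41). λ = (41 - 18)/(12 - 24) ≡ 23/35 mod 47. 35⁻¹ ≡ 43 (mod 47), so λ ≡ 2.
  x = λ² - 24 - 12 = 4 - 36 ≡ 15; y = λ·(24 - 15) - 18 ≡ 0. → (15, 0)
4G: (15, 0) + (12, 41). λ = (41 - 0)/(12 - 15) ≡ 41/44 mod 47. 44⁻¹ ≡ 31 (mod 47), so λ ≡ 2.
  x = λ² - 15 - 12 = 4 - 27 ≡ 24; y = λ·(15 - 24) - 0 ≡ 29. → (24, 29)
5G: (24, 29) + (12, 41). λ = (41 - 29)/(12 - 24) ≡ 12/35 mod 47. 35⁻¹ ≡ 43 (mod 47), so λ ≡ 46.
  x = λ² - 24 - 12 = 2116 - 36 ≡ 12; y = λ·(24 - 12) - 29 ≡ 6. → (12, 6)
6G: (12, 6) + (12, 41): same x and y₁ ≡ -y₂, so the sum is the point at infinity.
7G: the point at infinity + (12, 41) = (12, 41) (identity).
8G: tangent at (12, 41): λ = (3·12² + 3)/(2·41) ≡ 12/35. 35⁻¹ ≡ 43 (mod 47), so λ ≡ 12·43 ≡ 46.
  x = λ² - 12 - 12 = 2116 - 24 ≡ 24; y = λ·(12 - 24) - 41 ≡ 18. → (24, 18)
9G: (24, 18) + (12, 41). λ = (41 - 18)/(12 - 24) ≡ 23/35 mod 47. 35⁻¹ ≡ 43 (mod 47) since 35·43 = 1505 ≡ 1, so λ ≡ 2.
  x = λ² - 24 - 12 = 4 - 36 ≡ 15; y = λ·(24 - 15) - 18 ≡ 0. → (15, 0)
10G: (15, 0) + (12, 41). λ = (41 - 0)/(12 - 15) ≡ 41/44 mod 47. 44⁻¹ ≡ 31 (mod 47), so λ ≡ 2.
  x = λ² - 15 - 12 = 4 - 27 ≡ 24; y = λ·(15 - 24) - 0 ≡ 29. → (24, 29)
11G: (24, 29) + (12, 41). λ = (41 - 29)/(12 - 24) ≡ 12/35 mod 47. 35⁻¹ ≡ 43 (mod 47), so λ ≡ 46.
  x = λ² - 24 - 12 = 2116 - 36 ≡ 12; y = λ·(24 - 12) - 29 ≡ 6. → (12, 6)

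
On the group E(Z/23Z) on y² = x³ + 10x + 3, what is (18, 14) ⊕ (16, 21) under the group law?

(7, 5)

(18, 14) + (16, 21). λ = (21 - 14)/(16 - 18) ≡ 7/21 mod 23. 21⁻¹ ≡ 11 (mod 23), so λ ≡ 8.
  x = λ² - 18 - 16 = 64 - 34 ≡ 7; y = λ·(18 - 7) - 14 ≡ 5. → (7, 5)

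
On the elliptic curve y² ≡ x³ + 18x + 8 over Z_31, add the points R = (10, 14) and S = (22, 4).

(4, 12)

(10, 14) + (22, 4). λ = (4 - 14)/(22 - 10) ≡ 21/12 mod 31. 12⁻¹ ≡ 13 (mod 31), so λ ≡ 25.
  x = λ² - 10 - 22 = 625 - 32 ≡ 4; y = λ·(10 - 4) - 14 ≡ 12. → (4, 12)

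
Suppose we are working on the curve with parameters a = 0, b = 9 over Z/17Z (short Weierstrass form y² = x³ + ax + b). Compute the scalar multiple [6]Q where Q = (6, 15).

Repeated addition: build up to 6Q.
2Q: tangent at (6, 15): λ = (3·6² + 0)/(2·15) ≡ 6/13. 13⁻¹ ≡ 4 (mod 17) since 13·4 = 52 ≡ 1, so λ ≡ 6·4 ≡ 7.
  x = λ² - 6 - 6 = 49 - 12 ≡ 3; y = λ·(6 - 3) - 15 ≡ 6. → (3, 6)
3Q: (3, 6) + (6, 15). λ = (15 - 6)/(6 - 3) ≡ 9/3 mod 17. 3⁻¹ ≡ 6 (mod 17) since 3·6 = 18 ≡ 1, so λ ≡ 3.
  x = λ² - 3 - 6 = 9 - 9 ≡ 0; y = λ·(3 - 0) - 6 ≡ 3. → (0, 3)
4Q: (0, 3) + (6, 15). λ = (15 - 3)/(6 - 0) ≡ 12/6 mod 17. 6⁻¹ ≡ 3 (mod 17) since 6·3 = 18 ≡ 1, so λ ≡ 2.
  x = λ² - 0 - 6 = 4 - 6 ≡ 15; y = λ·(0 - 15) - 3 ≡ 1. → (15, 1)
5Q: (15, 1) + (6, 15). λ = (15 - 1)/(6 - 15) ≡ 14/8 mod 17. 8⁻¹ ≡ 15 (mod 17), so λ ≡ 6.
  x = λ² - 15 - 6 = 36 - 21 ≡ 15; y = λ·(15 - 15) - 1 ≡ 16. → (15, 16)
6Q: (15, 16) + (6, 15). λ = (15 - 16)/(6 - 15) ≡ 16/8 mod 17. 8⁻¹ ≡ 15 (mod 17), so λ ≡ 2.
  x = λ² - 15 - 6 = 4 - 21 ≡ 0; y = λ·(15 - 0) - 16 ≡ 14. → (0, 14)

(0, 14)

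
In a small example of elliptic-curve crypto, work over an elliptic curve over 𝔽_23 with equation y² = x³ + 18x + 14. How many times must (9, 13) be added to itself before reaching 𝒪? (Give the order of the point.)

2P: tangent at (9, 13): λ = (3·9² + 18)/(2·13) ≡ 8/3. 3⁻¹ ≡ 8 (mod 23), so λ ≡ 8·8 ≡ 18.
  x = λ² - 9 - 9 = 324 - 18 ≡ 7; y = λ·(9 - 7) - 13 ≡ 0. → (7, 0)
3P: (7, 0) + (9, 13). λ = (13 - 0)/(9 - 7) ≡ 13/2 mod 23. 2⁻¹ ≡ 12 (mod 23) since 2·12 = 24 ≡ 1, so λ ≡ 18.
  x = λ² - 7 - 9 = 324 - 16 ≡ 9; y = λ·(7 - 9) - 0 ≡ 10. → (9, 10)
4P: (9, 10) + (9, 13): same x and y₁ ≡ -y₂, so the sum is 𝒪.
4P = 𝒪, so the order is 4.

4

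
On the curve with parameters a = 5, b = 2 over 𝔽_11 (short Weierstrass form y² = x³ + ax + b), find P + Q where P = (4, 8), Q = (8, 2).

(4, 3)

(4, 8) + (8, 2). λ = (2 - 8)/(8 - 4) ≡ 5/4 mod 11. 4⁻¹ ≡ 3 (mod 11), so λ ≡ 4.
  x = λ² - 4 - 8 = 16 - 12 ≡ 4; y = λ·(4 - 4) - 8 ≡ 3. → (4, 3)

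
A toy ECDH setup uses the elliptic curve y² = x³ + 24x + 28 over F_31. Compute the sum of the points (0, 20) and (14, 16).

(0, 20) + (14, 16). λ = (16 - 20)/(14 - 0) ≡ 27/14 mod 31. 14⁻¹ ≡ 20 (mod 31) since 14·20 = 280 ≡ 1, so λ ≡ 13.
  x = λ² - 0 - 14 = 169 - 14 ≡ 0; y = λ·(0 - 0) - 20 ≡ 11. → (0, 11)

(0, 11)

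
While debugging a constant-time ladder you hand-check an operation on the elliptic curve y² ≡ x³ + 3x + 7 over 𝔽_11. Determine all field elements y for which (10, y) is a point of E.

x³ + 3x + 7 = 1037 ≡ 3 (mod 11).
Square roots of 3 mod 11: 5 and 6 (since 5² = 25 ≡ 3).

5, 6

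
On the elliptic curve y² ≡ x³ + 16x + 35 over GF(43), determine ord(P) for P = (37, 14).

2P: tangent at (37, 14): λ = (3·37² + 16)/(2·14) ≡ 38/28. 28⁻¹ ≡ 20 (mod 43), so λ ≡ 38·20 ≡ 29.
  x = λ² - 37 - 37 = 841 - 74 ≡ 36; y = λ·(37 - 36) - 14 ≡ 15. → (36, 15)
3P: (36, 15) + (37, 14). λ = (14 - 15)/(37 - 36) ≡ 42/1 mod 43. 1⁻¹ ≡ 1 (mod 43), so λ ≡ 42.
  x = λ² - 36 - 37 = 1764 - 73 ≡ 14; y = λ·(36 - 14) - 15 ≡ 6. → (14, 6)
4P: (14, 6) + (37, 14). λ = (14 - 6)/(37 - 14) ≡ 8/23 mod 43. 23⁻¹ ≡ 15 (mod 43), so λ ≡ 34.
  x = λ² - 14 - 37 = 1156 - 51 ≡ 30; y = λ·(14 - 30) - 6 ≡ 9. → (30, 9)
5P: (30, 9) + (37, 14). λ = (14 - 9)/(37 - 30) ≡ 5/7 mod 43. 7⁻¹ ≡ 37 (mod 43) since 7·37 = 259 ≡ 1, so λ ≡ 13.
  x = λ² - 30 - 37 = 169 - 67 ≡ 16; y = λ·(30 - 16) - 9 ≡ 1. → (16, 1)
6P: (16, 1) + (37, 14). λ = (14 - 1)/(37 - 16) ≡ 13/21 mod 43. 21⁻¹ ≡ 41 (mod 43), so λ ≡ 17.
  x = λ² - 16 - 37 = 289 - 53 ≡ 21; y = λ·(16 - 21) - 1 ≡ 0. → (21, 0)
7P: (21, 0) + (37, 14). λ = (14 - 0)/(37 - 21) ≡ 14/16 mod 43. 16⁻¹ ≡ 35 (mod 43), so λ ≡ 17.
  x = λ² - 21 - 37 = 289 - 58 ≡ 16; y = λ·(21 - 16) - 0 ≡ 42. → (16, 42)
8P: (16, 42) + (37, 14). λ = (14 - 42)/(37 - 16) ≡ 15/21 mod 43. 21⁻¹ ≡ 41 (mod 43), so λ ≡ 13.
  x = λ² - 16 - 37 = 169 - 53 ≡ 30; y = λ·(16 - 30) - 42 ≡ 34. → (30, 34)
9P: (30, 34) + (37, 14). λ = (14 - 34)/(37 - 30) ≡ 23/7 mod 43. 7⁻¹ ≡ 37 (mod 43) since 7·37 = 259 ≡ 1, so λ ≡ 34.
  x = λ² - 30 - 37 = 1156 - 67 ≡ 14; y = λ·(30 - 14) - 34 ≡ 37. → (14, 37)
10P: (14, 37) + (37, 14). λ = (14 - 37)/(37 - 14) ≡ 20/23 mod 43. 23⁻¹ ≡ 15 (mod 43) since 23·15 = 345 ≡ 1, so λ ≡ 42.
  x = λ² - 14 - 37 = 1764 - 51 ≡ 36; y = λ·(14 - 36) - 37 ≡ 28. → (36, 28)
11P: (36, 28) + (37, 14). λ = (14 - 28)/(37 - 36) ≡ 29/1 mod 43. 1⁻¹ ≡ 1 (mod 43), so λ ≡ 29.
  x = λ² - 36 - 37 = 841 - 73 ≡ 37; y = λ·(36 - 37) - 28 ≡ 29. → (37, 29)
12P: (37, 29) + (37, 14): same x and y₁ ≡ -y₂, so the sum is ∞.
12P = ∞, so the order is 12.

12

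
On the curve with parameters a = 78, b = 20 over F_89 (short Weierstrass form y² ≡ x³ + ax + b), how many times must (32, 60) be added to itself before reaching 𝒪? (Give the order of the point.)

12

2P: tangent at (32, 60): λ = (3·32² + 78)/(2·60) ≡ 35/31. 31⁻¹ ≡ 23 (mod 89), so λ ≡ 35·23 ≡ 4.
  x = λ² - 32 - 32 = 16 - 64 ≡ 41; y = λ·(32 - 41) - 60 ≡ 82. → (41, 82)
3P: (41, 82) + (32, 60). λ = (60 - 82)/(32 - 41) ≡ 67/80 mod 89. 80⁻¹ ≡ 79 (mod 89) since 80·79 = 6320 ≡ 1, so λ ≡ 42.
  x = λ² - 41 - 32 = 1764 - 73 ≡ 0; y = λ·(41 - 0) - 82 ≡ 38. → (0, 38)
4P: (0, 38) + (32, 60). λ = (60 - 38)/(32 - 0) ≡ 22/32 mod 89. 32⁻¹ ≡ 64 (mod 89) since 32·64 = 2048 ≡ 1, so λ ≡ 73.
  x = λ² - 0 - 32 = 5329 - 32 ≡ 46; y = λ·(0 - 46) - 38 ≡ 75. → (46, 75)
5P: (46, 75) + (32, 60). λ = (60 - 75)/(32 - 46) ≡ 74/75 mod 89. 75⁻¹ ≡ 19 (mod 89) since 75·19 = 1425 ≡ 1, so λ ≡ 71.
  x = λ² - 46 - 32 = 5041 - 78 ≡ 68; y = λ·(46 - 68) - 75 ≡ 54. → (68, 54)
6P: (68, 54) + (32, 60). λ = (60 - 54)/(32 - 68) ≡ 6/53 mod 89. 53⁻¹ ≡ 42 (mod 89), so λ ≡ 74.
  x = λ² - 68 - 32 = 5476 - 100 ≡ 36; y = λ·(68 - 36) - 54 ≡ 0. → (36, 0)
7P: (36, 0) + (32, 60). λ = (60 - 0)/(32 - 36) ≡ 60/85 mod 89. 85⁻¹ ≡ 22 (mod 89) since 85·22 = 1870 ≡ 1, so λ ≡ 74.
  x = λ² - 36 - 32 = 5476 - 68 ≡ 68; y = λ·(36 - 68) - 0 ≡ 35. → (68, 35)
8P: (68, 35) + (32, 60). λ = (60 - 35)/(32 - 68) ≡ 25/53 mod 89. 53⁻¹ ≡ 42 (mod 89), so λ ≡ 71.
  x = λ² - 68 - 32 = 5041 - 100 ≡ 46; y = λ·(68 - 46) - 35 ≡ 14. → (46, 14)
9P: (46, 14) + (32, 60). λ = (60 - 14)/(32 - 46) ≡ 46/75 mod 89. 75⁻¹ ≡ 19 (mod 89), so λ ≡ 73.
  x = λ² - 46 - 32 = 5329 - 78 ≡ 0; y = λ·(46 - 0) - 14 ≡ 51. → (0, 51)
10P: (0, 51) + (32, 60). λ = (60 - 51)/(32 - 0) ≡ 9/32 mod 89. 32⁻¹ ≡ 64 (mod 89) since 32·64 = 2048 ≡ 1, so λ ≡ 42.
  x = λ² - 0 - 32 = 1764 - 32 ≡ 41; y = λ·(0 - 41) - 51 ≡ 7. → (41, 7)
11P: (41, 7) + (32, 60). λ = (60 - 7)/(32 - 41) ≡ 53/80 mod 89. 80⁻¹ ≡ 79 (mod 89), so λ ≡ 4.
  x = λ² - 41 - 32 = 16 - 73 ≡ 32; y = λ·(41 - 32) - 7 ≡ 29. → (32, 29)
12P: (32, 29) + (32, 60): same x and y₁ ≡ -y₂, so the sum is 𝒪.
12P = 𝒪, so the order is 12.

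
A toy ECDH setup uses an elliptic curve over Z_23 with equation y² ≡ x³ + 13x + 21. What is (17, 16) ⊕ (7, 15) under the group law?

(17, 16) + (7, 15). λ = (15 - 16)/(7 - 17) ≡ 22/13 mod 23. 13⁻¹ ≡ 16 (mod 23) since 13·16 = 208 ≡ 1, so λ ≡ 7.
  x = λ² - 17 - 7 = 49 - 24 ≡ 2; y = λ·(17 - 2) - 16 ≡ 20. → (2, 20)

(2, 20)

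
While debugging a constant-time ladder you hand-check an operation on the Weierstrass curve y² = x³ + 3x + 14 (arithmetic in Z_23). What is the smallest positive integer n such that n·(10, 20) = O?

2P: tangent at (10, 20): λ = (3·10² + 3)/(2·20) ≡ 4/17. 17⁻¹ ≡ 19 (mod 23), so λ ≡ 4·19 ≡ 7.
  x = λ² - 10 - 10 = 49 - 20 ≡ 6; y = λ·(10 - 6) - 20 ≡ 8. → (6, 8)
3P: (6, 8) + (10, 20). λ = (20 - 8)/(10 - 6) ≡ 12/4 mod 23. 4⁻¹ ≡ 6 (mod 23), so λ ≡ 3.
  x = λ² - 6 - 10 = 9 - 16 ≡ 16; y = λ·(6 - 16) - 8 ≡ 8. → (16, 8)
4P: (16, 8) + (10, 20). λ = (20 - 8)/(10 - 16) ≡ 12/17 mod 23. 17⁻¹ ≡ 19 (mod 23) since 17·19 = 323 ≡ 1, so λ ≡ 21.
  x = λ² - 16 - 10 = 441 - 26 ≡ 1; y = λ·(16 - 1) - 8 ≡ 8. → (1, 8)
5P: (1, 8) + (10, 20). λ = (20 - 8)/(10 - 1) ≡ 12/9 mod 23. 9⁻¹ ≡ 18 (mod 23), so λ ≡ 9.
  x = λ² - 1 - 10 = 81 - 11 ≡ 1; y = λ·(1 - 1) - 8 ≡ 15. → (1, 15)
6P: (1, 15) + (10, 20). λ = (20 - 15)/(10 - 1) ≡ 5/9 mod 23. 9⁻¹ ≡ 18 (mod 23), so λ ≡ 21.
  x = λ² - 1 - 10 = 441 - 11 ≡ 16; y = λ·(1 - 16) - 15 ≡ 15. → (16, 15)
7P: (16, 15) + (10, 20). λ = (20 - 15)/(10 - 16) ≡ 5/17 mod 23. 17⁻¹ ≡ 19 (mod 23) since 17·19 = 323 ≡ 1, so λ ≡ 3.
  x = λ² - 16 - 10 = 9 - 26 ≡ 6; y = λ·(16 - 6) - 15 ≡ 15. → (6, 15)
8P: (6, 15) + (10, 20). λ = (20 - 15)/(10 - 6) ≡ 5/4 mod 23. 4⁻¹ ≡ 6 (mod 23), so λ ≡ 7.
  x = λ² - 6 - 10 = 49 - 16 ≡ 10; y = λ·(6 - 10) - 15 ≡ 3. → (10, 3)
9P: (10, 3) + (10, 20): same x and y₁ ≡ -y₂, so the sum is O.
9P = O, so the order is 9.

9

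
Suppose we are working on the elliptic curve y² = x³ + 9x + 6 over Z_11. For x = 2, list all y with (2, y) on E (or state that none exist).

x³ + 9x + 6 = 32 ≡ 10 (mod 11).
10 is a non-residue mod 11; no y exists.

none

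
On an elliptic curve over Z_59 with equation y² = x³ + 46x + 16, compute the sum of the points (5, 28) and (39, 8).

(18, 56)

(5, 28) + (39, 8). λ = (8 - 28)/(39 - 5) ≡ 39/34 mod 59. 34⁻¹ ≡ 33 (mod 59), so λ ≡ 48.
  x = λ² - 5 - 39 = 2304 - 44 ≡ 18; y = λ·(5 - 18) - 28 ≡ 56. → (18, 56)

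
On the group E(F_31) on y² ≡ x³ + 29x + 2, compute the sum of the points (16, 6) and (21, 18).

(16, 6) + (21, 18). λ = (18 - 6)/(21 - 16) ≡ 12/5 mod 31. 5⁻¹ ≡ 25 (mod 31) since 5·25 = 125 ≡ 1, so λ ≡ 21.
  x = λ² - 16 - 21 = 441 - 37 ≡ 1; y = λ·(16 - 1) - 6 ≡ 30. → (1, 30)

(1, 30)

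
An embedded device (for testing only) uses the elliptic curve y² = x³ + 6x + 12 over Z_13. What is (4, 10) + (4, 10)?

(8, 0)

tangent at (4, 10): λ = (3·4² + 6)/(2·10) ≡ 2/7. 7⁻¹ ≡ 2 (mod 13), so λ ≡ 2·2 ≡ 4.
  x = λ² - 4 - 4 = 16 - 8 ≡ 8; y = λ·(4 - 8) - 10 ≡ 0. → (8, 0)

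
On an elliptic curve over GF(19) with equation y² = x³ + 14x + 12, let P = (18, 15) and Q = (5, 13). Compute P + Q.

(18, 15) + (5, 13). λ = (13 - 15)/(5 - 18) ≡ 17/6 mod 19. 6⁻¹ ≡ 16 (mod 19) since 6·16 = 96 ≡ 1, so λ ≡ 6.
  x = λ² - 18 - 5 = 36 - 23 ≡ 13; y = λ·(18 - 13) - 15 ≡ 15. → (13, 15)

(13, 15)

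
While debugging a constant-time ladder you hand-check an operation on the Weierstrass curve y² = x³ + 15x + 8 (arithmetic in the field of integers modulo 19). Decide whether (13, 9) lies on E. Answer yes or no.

y² = 9² ≡ 5; x³ + 15x + 8 = 2400 ≡ 6 (mod 19). 5 ≠ 6.

no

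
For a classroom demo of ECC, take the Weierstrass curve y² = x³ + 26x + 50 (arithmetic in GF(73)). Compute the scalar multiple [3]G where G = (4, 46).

Repeated addition: build up to 3G.
2G: tangent at (4, 46): λ = (3·4² + 26)/(2·46) ≡ 1/19. 19⁻¹ ≡ 50 (mod 73), so λ ≡ 1·50 ≡ 50.
  x = λ² - 4 - 4 = 2500 - 8 ≡ 10; y = λ·(4 - 10) - 46 ≡ 19. → (10, 19)
3G: (10, 19) + (4, 46). λ = (46 - 19)/(4 - 10) ≡ 27/67 mod 73. 67⁻¹ ≡ 12 (mod 73), so λ ≡ 32.
  x = λ² - 10 - 4 = 1024 - 14 ≡ 61; y = λ·(10 - 61) - 19 ≡ 28. → (61, 28)

(61, 28)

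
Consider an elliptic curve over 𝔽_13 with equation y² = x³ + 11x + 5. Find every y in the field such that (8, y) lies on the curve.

none

x³ + 11x + 5 = 605 ≡ 7 (mod 13).
7 is a non-residue mod 13; no y exists.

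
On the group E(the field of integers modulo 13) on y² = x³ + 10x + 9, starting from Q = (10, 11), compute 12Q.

(4, 10)

Double-and-add on 12 = (1100)₂. Start with Q = (10, 11) for the leading 1-bit.
double: tangent at (10, 11): λ = (3·10² + 10)/(2·11) ≡ 11/9. 9⁻¹ ≡ 3 (mod 13) since 9·3 = 27 ≡ 1, so λ ≡ 11·3 ≡ 7.
  x = λ² - 10 - 10 = 49 - 20 ≡ 3; y = λ·(10 - 3) - 11 ≡ 12. → (3, 12)
add Q: (3, 12) + (10, 11). λ = (11 - 12)/(10 - 3) ≡ 12/7 mod 13. 7⁻¹ ≡ 2 (mod 13), so λ ≡ 11.
  x = λ² - 3 - 10 = 121 - 13 ≡ 4; y = λ·(3 - 4) - 12 ≡ 3. → (4, 3)
double: tangent at (4, 3): λ = (3·4² + 10)/(2·3) ≡ 6/6. 6⁻¹ ≡ 11 (mod 13), so λ ≡ 6·11 ≡ 1.
  x = λ² - 4 - 4 = 1 - 8 ≡ 6; y = λ·(4 - 6) - 3 ≡ 8. → (6, 8)
double: tangent at (6, 8): λ = (3·6² + 10)/(2·8) ≡ 1/3. 3⁻¹ ≡ 9 (mod 13), so λ ≡ 1·9 ≡ 9.
  x = λ² - 6 - 6 = 81 - 12 ≡ 4; y = λ·(6 - 4) - 8 ≡ 10. → (4, 10)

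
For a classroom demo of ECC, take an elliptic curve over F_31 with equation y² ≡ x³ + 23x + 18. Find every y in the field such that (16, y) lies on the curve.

x³ + 23x + 18 = 4482 ≡ 18 (mod 31).
Square roots of 18 mod 31: 7 and 24 (since 7² = 49 ≡ 18).

7, 24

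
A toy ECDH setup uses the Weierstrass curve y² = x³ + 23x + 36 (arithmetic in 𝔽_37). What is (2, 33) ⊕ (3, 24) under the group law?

(2, 33) + (3, 24). λ = (24 - 33)/(3 - 2) ≡ 28/1 mod 37. 1⁻¹ ≡ 1 (mod 37) since 1·1 = 1 ≡ 1, so λ ≡ 28.
  x = λ² - 2 - 3 = 784 - 5 ≡ 2; y = λ·(2 - 2) - 33 ≡ 4. → (2, 4)

(2, 4)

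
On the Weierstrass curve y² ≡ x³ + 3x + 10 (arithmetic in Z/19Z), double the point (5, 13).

(18, 5)

tangent at (5, 13): λ = (3·5² + 3)/(2·13) ≡ 2/7. 7⁻¹ ≡ 11 (mod 19), so λ ≡ 2·11 ≡ 3.
  x = λ² - 5 - 5 = 9 - 10 ≡ 18; y = λ·(5 - 18) - 13 ≡ 5. → (18, 5)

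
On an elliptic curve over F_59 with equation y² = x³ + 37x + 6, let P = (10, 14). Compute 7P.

(41, 23)

Repeated addition: build up to 7P.
2P: tangent at (10, 14): λ = (3·10² + 37)/(2·14) ≡ 42/28. 28⁻¹ ≡ 19 (mod 59), so λ ≡ 42·19 ≡ 31.
  x = λ² - 10 - 10 = 961 - 20 ≡ 56; y = λ·(10 - 56) - 14 ≡ 35. → (56, 35)
3P: (56, 35) + (10, 14). λ = (14 - 35)/(10 - 56) ≡ 38/13 mod 59. 13⁻¹ ≡ 50 (mod 59), so λ ≡ 12.
  x = λ² - 56 - 10 = 144 - 66 ≡ 19; y = λ·(56 - 19) - 35 ≡ 55. → (19, 55)
4P: (19, 55) + (10, 14). λ = (14 - 55)/(10 - 19) ≡ 18/50 mod 59. 50⁻¹ ≡ 13 (mod 59) since 50·13 = 650 ≡ 1, so λ ≡ 57.
  x = λ² - 19 - 10 = 3249 - 29 ≡ 34; y = λ·(19 - 34) - 55 ≡ 34. → (34, 34)
5P: (34, 34) + (10, 14). λ = (14 - 34)/(10 - 34) ≡ 39/35 mod 59. 35⁻¹ ≡ 27 (mod 59) since 35·27 = 945 ≡ 1, so λ ≡ 50.
  x = λ² - 34 - 10 = 2500 - 44 ≡ 37; y = λ·(34 - 37) - 34 ≡ 52. → (37, 52)
6P: (37, 52) + (10, 14). λ = (14 - 52)/(10 - 37) ≡ 21/32 mod 59. 32⁻¹ ≡ 24 (mod 59), so λ ≡ 32.
  x = λ² - 37 - 10 = 1024 - 47 ≡ 33; y = λ·(37 - 33) - 52 ≡ 17. → (33, 17)
7P: (33, 17) + (10, 14). λ = (14 - 17)/(10 - 33) ≡ 56/36 mod 59. 36⁻¹ ≡ 41 (mod 59), so λ ≡ 54.
  x = λ² - 33 - 10 = 2916 - 43 ≡ 41; y = λ·(33 - 41) - 17 ≡ 23. → (41, 23)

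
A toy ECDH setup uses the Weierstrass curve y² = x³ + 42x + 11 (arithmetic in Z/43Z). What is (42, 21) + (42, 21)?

(6, 36)

tangent at (42, 21): λ = (3·42² + 42)/(2·21) ≡ 2/42. 42⁻¹ ≡ 42 (mod 43), so λ ≡ 2·42 ≡ 41.
  x = λ² - 42 - 42 = 1681 - 84 ≡ 6; y = λ·(42 - 6) - 21 ≡ 36. → (6, 36)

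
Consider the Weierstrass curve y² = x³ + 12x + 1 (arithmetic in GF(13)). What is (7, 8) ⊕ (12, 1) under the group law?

(7, 8) + (12, 1). λ = (1 - 8)/(12 - 7) ≡ 6/5 mod 13. 5⁻¹ ≡ 8 (mod 13) since 5·8 = 40 ≡ 1, so λ ≡ 9.
  x = λ² - 7 - 12 = 81 - 19 ≡ 10; y = λ·(7 - 10) - 8 ≡ 4. → (10, 4)

(10, 4)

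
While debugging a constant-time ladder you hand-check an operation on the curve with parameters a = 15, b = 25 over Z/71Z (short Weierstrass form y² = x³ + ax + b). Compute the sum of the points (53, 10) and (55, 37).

(53, 10) + (55, 37). λ = (37 - 10)/(55 - 53) ≡ 27/2 mod 71. 2⁻¹ ≡ 36 (mod 71) since 2·36 = 72 ≡ 1, so λ ≡ 49.
  x = λ² - 53 - 55 = 2401 - 108 ≡ 21; y = λ·(53 - 21) - 10 ≡ 67. → (21, 67)

(21, 67)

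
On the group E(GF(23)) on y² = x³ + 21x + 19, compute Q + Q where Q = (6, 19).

(4, 12)

tangent at (6, 19): λ = (3·6² + 21)/(2·19) ≡ 14/15. 15⁻¹ ≡ 20 (mod 23), so λ ≡ 14·20 ≡ 4.
  x = λ² - 6 - 6 = 16 - 12 ≡ 4; y = λ·(6 - 4) - 19 ≡ 12. → (4, 12)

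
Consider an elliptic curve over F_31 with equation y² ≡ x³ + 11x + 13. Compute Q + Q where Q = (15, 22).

(11, 15)

tangent at (15, 22): λ = (3·15² + 11)/(2·22) ≡ 4/13. 13⁻¹ ≡ 12 (mod 31) since 13·12 = 156 ≡ 1, so λ ≡ 4·12 ≡ 17.
  x = λ² - 15 - 15 = 289 - 30 ≡ 11; y = λ·(15 - 11) - 22 ≡ 15. → (11, 15)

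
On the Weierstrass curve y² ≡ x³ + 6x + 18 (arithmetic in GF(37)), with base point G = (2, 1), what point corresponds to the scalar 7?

Repeated addition: build up to 7G.
2G: tangent at (2, 1): λ = (3·2² + 6)/(2·1) ≡ 18/2. 2⁻¹ ≡ 19 (mod 37) since 2·19 = 38 ≡ 1, so λ ≡ 18·19 ≡ 9.
  x = λ² - 2 - 2 = 81 - 4 ≡ 3; y = λ·(2 - 3) - 1 ≡ 27. → (3, 27)
3G: (3, 27) + (2, 1). λ = (1 - 27)/(2 - 3) ≡ 11/36 mod 37. 36⁻¹ ≡ 36 (mod 37), so λ ≡ 26.
  x = λ² - 3 - 2 = 676 - 5 ≡ 5; y = λ·(3 - 5) - 27 ≡ 32. → (5, 32)
4G: (5, 32) + (2, 1). λ = (1 - 32)/(2 - 5) ≡ 6/34 mod 37. 34⁻¹ ≡ 12 (mod 37), so λ ≡ 35.
  x = λ² - 5 - 2 = 1225 - 7 ≡ 34; y = λ·(5 - 34) - 32 ≡ 26. → (34, 26)
5G: (34, 26) + (2, 1). λ = (1 - 26)/(2 - 34) ≡ 12/5 mod 37. 5⁻¹ ≡ 15 (mod 37), so λ ≡ 32.
  x = λ² - 34 - 2 = 1024 - 36 ≡ 26; y = λ·(34 - 26) - 26 ≡ 8. → (26, 8)
6G: (26, 8) + (2, 1). λ = (1 - 8)/(2 - 26) ≡ 30/13 mod 37. 13⁻¹ ≡ 20 (mod 37), so λ ≡ 8.
  x = λ² - 26 - 2 = 64 - 28 ≡ 36; y = λ·(26 - 36) - 8 ≡ 23. → (36, 23)
7G: (36, 23) + (2, 1). λ = (1 - 23)/(2 - 36) ≡ 15/3 mod 37. 3⁻¹ ≡ 25 (mod 37) since 3·25 = 75 ≡ 1, so λ ≡ 5.
  x = λ² - 36 - 2 = 25 - 38 ≡ 24; y = λ·(36 - 24) - 23 ≡ 0. → (24, 0)

(24, 0)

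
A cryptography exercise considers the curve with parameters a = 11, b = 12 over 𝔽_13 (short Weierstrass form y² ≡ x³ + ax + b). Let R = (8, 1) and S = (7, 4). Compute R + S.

(8, 1) + (7, 4). λ = (4 - 1)/(7 - 8) ≡ 3/12 mod 13. 12⁻¹ ≡ 12 (mod 13), so λ ≡ 10.
  x = λ² - 8 - 7 = 100 - 15 ≡ 7; y = λ·(8 - 7) - 1 ≡ 9. → (7, 9)

(7, 9)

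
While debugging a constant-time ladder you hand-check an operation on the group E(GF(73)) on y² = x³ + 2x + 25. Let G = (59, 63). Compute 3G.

(60, 24)

Repeated addition: build up to 3G.
2G: tangent at (59, 63): λ = (3·59² + 2)/(2·63) ≡ 6/53. 53⁻¹ ≡ 62 (mod 73), so λ ≡ 6·62 ≡ 7.
  x = λ² - 59 - 59 = 49 - 118 ≡ 4; y = λ·(59 - 4) - 63 ≡ 30. → (4, 30)
3G: (4, 30) + (59, 63). λ = (63 - 30)/(59 - 4) ≡ 33/55 mod 73. 55⁻¹ ≡ 4 (mod 73), so λ ≡ 59.
  x = λ² - 4 - 59 = 3481 - 63 ≡ 60; y = λ·(4 - 60) - 30 ≡ 24. → (60, 24)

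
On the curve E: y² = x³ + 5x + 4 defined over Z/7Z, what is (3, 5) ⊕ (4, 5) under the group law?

(0, 2)

(3, 5) + (4, 5). λ = (5 - 5)/(4 - 3) ≡ 0/1 mod 7. 1⁻¹ ≡ 1 (mod 7), so λ ≡ 0.
  x = λ² - 3 - 4 = 0 - 7 ≡ 0; y = λ·(3 - 0) - 5 ≡ 2. → (0, 2)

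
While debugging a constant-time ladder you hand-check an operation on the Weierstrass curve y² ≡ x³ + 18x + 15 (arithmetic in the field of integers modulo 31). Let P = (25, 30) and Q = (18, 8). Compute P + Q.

(8, 19)

(25, 30) + (18, 8). λ = (8 - 30)/(18 - 25) ≡ 9/24 mod 31. 24⁻¹ ≡ 22 (mod 31), so λ ≡ 12.
  x = λ² - 25 - 18 = 144 - 43 ≡ 8; y = λ·(25 - 8) - 30 ≡ 19. → (8, 19)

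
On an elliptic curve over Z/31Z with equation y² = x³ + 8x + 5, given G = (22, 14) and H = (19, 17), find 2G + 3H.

First 2G:
Repeated addition: build up to 2G.
2G: tangent at (22, 14): λ = (3·22² + 8)/(2·14) ≡ 3/28. 28⁻¹ ≡ 10 (mod 31), so λ ≡ 3·10 ≡ 30.
  x = λ² - 22 - 22 = 900 - 44 ≡ 19; y = λ·(22 - 19) - 14 ≡ 14. → (19, 14)
2G = (19, 14).
Next 3H:
Repeated addition: build up to 3H.
2H: tangent at (19, 17): λ = (3·19² + 8)/(2·17) ≡ 6/3. 3⁻¹ ≡ 21 (mod 31), so λ ≡ 6·21 ≡ 2.
  x = λ² - 19 - 19 = 4 - 38 ≡ 28; y = λ·(19 - 28) - 17 ≡ 27. → (28, 27)
3H: (28, 27) + (19, 17). λ = (17 - 27)/(19 - 28) ≡ 21/22 mod 31. 22⁻¹ ≡ 24 (mod 31) since 22·24 = 528 ≡ 1, so λ ≡ 8.
  x = λ² - 28 - 19 = 64 - 47 ≡ 17; y = λ·(28 - 17) - 27 ≡ 30. → (17, 30)
3H = (17, 30).
Finally 2G + 3H:
(19, 14) + (17, 30). λ = (30 - 14)/(17 - 19) ≡ 16/29 mod 31. 29⁻¹ ≡ 15 (mod 31) since 29·15 = 435 ≡ 1, so λ ≡ 23.
  x = λ² - 19 - 17 = 529 - 36 ≡ 28; y = λ·(19 - 28) - 14 ≡ 27. → (28, 27)

(28, 27)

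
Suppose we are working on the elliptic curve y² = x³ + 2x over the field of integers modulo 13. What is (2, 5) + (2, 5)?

tangent at (2, 5): λ = (3·2² + 2)/(2·5) ≡ 1/10. 10⁻¹ ≡ 4 (mod 13) since 10·4 = 40 ≡ 1, so λ ≡ 1·4 ≡ 4.
  x = λ² - 2 - 2 = 16 - 4 ≡ 12; y = λ·(2 - 12) - 5 ≡ 7. → (12, 7)

(12, 7)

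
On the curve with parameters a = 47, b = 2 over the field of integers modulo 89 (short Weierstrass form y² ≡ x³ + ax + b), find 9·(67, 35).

Write Q = (67, 35).
Repeated addition: build up to 9Q.
2Q: tangent at (67, 35): λ = (3·67² + 47)/(2·35) ≡ 75/70. 70⁻¹ ≡ 14 (mod 89) since 70·14 = 980 ≡ 1, so λ ≡ 75·14 ≡ 71.
  x = λ² - 67 - 67 = 5041 - 134 ≡ 12; y = λ·(67 - 12) - 35 ≡ 43. → (12, 43)
3Q: (12, 43) + (67, 35). λ = (35 - 43)/(67 - 12) ≡ 81/55 mod 89. 55⁻¹ ≡ 34 (mod 89), so λ ≡ 84.
  x = λ² - 12 - 67 = 7056 - 79 ≡ 35; y = λ·(12 - 35) - 43 ≡ 72. → (35, 72)
4Q: (35, 72) + (67, 35). λ = (35 - 72)/(67 - 35) ≡ 52/32 mod 89. 32⁻¹ ≡ 64 (mod 89), so λ ≡ 35.
  x = λ² - 35 - 67 = 1225 - 102 ≡ 55; y = λ·(35 - 55) - 72 ≡ 29. → (55, 29)
5Q: (55, 29) + (67, 35). λ = (35 - 29)/(67 - 55) ≡ 6/12 mod 89. 12⁻¹ ≡ 52 (mod 89) since 12·52 = 624 ≡ 1, so λ ≡ 45.
  x = λ² - 55 - 67 = 2025 - 122 ≡ 34; y = λ·(55 - 34) - 29 ≡ 26. → (34, 26)
6Q: (34, 26) + (67, 35). λ = (35 - 26)/(67 - 34) ≡ 9/33 mod 89. 33⁻¹ ≡ 27 (mod 89), so λ ≡ 65.
  x = λ² - 34 - 67 = 4225 - 101 ≡ 30; y = λ·(34 - 30) - 26 ≡ 56. → (30, 56)
7Q: (30, 56) + (67, 35). λ = (35 - 56)/(67 - 30) ≡ 68/37 mod 89. 37⁻¹ ≡ 77 (mod 89), so λ ≡ 74.
  x = λ² - 30 - 67 = 5476 - 97 ≡ 39; y = λ·(30 - 39) - 56 ≡ 79. → (39, 79)
8Q: (39, 79) + (67, 35). λ = (35 - 79)/(67 - 39) ≡ 45/28 mod 89. 28⁻¹ ≡ 35 (mod 89) since 28·35 = 980 ≡ 1, so λ ≡ 62.
  x = λ² - 39 - 67 = 3844 - 106 ≡ 0; y = λ·(39 - 0) - 79 ≡ 25. → (0, 25)
9Q: (0, 25) + (67, 35). λ = (35 - 25)/(67 - 0) ≡ 10/67 mod 89. 67⁻¹ ≡ 4 (mod 89), so λ ≡ 40.
  x = λ² - 0 - 67 = 1600 - 67 ≡ 20; y = λ·(0 - 20) - 25 ≡ 65. → (20, 65)

(20, 65)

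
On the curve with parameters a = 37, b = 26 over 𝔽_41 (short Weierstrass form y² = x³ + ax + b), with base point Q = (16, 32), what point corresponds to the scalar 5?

(14, 34)

Double-and-add on 5 = (101)₂. Start with Q = (16, 32) for the leading 1-bit.
double: tangent at (16, 32): λ = (3·16² + 37)/(2·32) ≡ 26/23. 23⁻¹ ≡ 25 (mod 41), so λ ≡ 26·25 ≡ 35.
  x = λ² - 16 - 16 = 1225 - 32 ≡ 4; y = λ·(16 - 4) - 32 ≡ 19. → (4, 19)
double: tangent at (4, 19): λ = (3·4² + 37)/(2·19) ≡ 3/38. 38⁻¹ ≡ 27 (mod 41), so λ ≡ 3·27 ≡ 40.
  x = λ² - 4 - 4 = 1600 - 8 ≡ 34; y = λ·(4 - 34) - 19 ≡ 11. → (34, 11)
add Q: (34, 11) + (16, 32). λ = (32 - 11)/(16 - 34) ≡ 21/23 mod 41. 23⁻¹ ≡ 25 (mod 41), so λ ≡ 33.
  x = λ² - 34 - 16 = 1089 - 50 ≡ 14; y = λ·(34 - 14) - 11 ≡ 34. → (14, 34)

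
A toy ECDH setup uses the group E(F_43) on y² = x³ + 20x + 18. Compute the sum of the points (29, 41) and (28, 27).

(29, 41) + (28, 27). λ = (27 - 41)/(28 - 29) ≡ 29/42 mod 43. 42⁻¹ ≡ 42 (mod 43), so λ ≡ 14.
  x = λ² - 29 - 28 = 196 - 57 ≡ 10; y = λ·(29 - 10) - 41 ≡ 10. → (10, 10)

(10, 10)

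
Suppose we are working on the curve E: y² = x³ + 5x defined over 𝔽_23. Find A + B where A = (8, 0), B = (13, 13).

(6, 19)

(8, 0) + (13, 13). λ = (13 - 0)/(13 - 8) ≡ 13/5 mod 23. 5⁻¹ ≡ 14 (mod 23) since 5·14 = 70 ≡ 1, so λ ≡ 21.
  x = λ² - 8 - 13 = 441 - 21 ≡ 6; y = λ·(8 - 6) - 0 ≡ 19. → (6, 19)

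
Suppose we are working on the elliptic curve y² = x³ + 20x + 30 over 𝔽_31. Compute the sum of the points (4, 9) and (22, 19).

(21, 16)

(4, 9) + (22, 19). λ = (19 - 9)/(22 - 4) ≡ 10/18 mod 31. 18⁻¹ ≡ 19 (mod 31), so λ ≡ 4.
  x = λ² - 4 - 22 = 16 - 26 ≡ 21; y = λ·(4 - 21) - 9 ≡ 16. → (21, 16)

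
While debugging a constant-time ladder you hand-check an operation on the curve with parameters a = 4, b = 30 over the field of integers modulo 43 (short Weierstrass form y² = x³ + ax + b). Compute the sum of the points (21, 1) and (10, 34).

(21, 1) + (10, 34). λ = (34 - 1)/(10 - 21) ≡ 33/32 mod 43. 32⁻¹ ≡ 39 (mod 43), so λ ≡ 40.
  x = λ² - 21 - 10 = 1600 - 31 ≡ 21; y = λ·(21 - 21) - 1 ≡ 42. → (21, 42)

(21, 42)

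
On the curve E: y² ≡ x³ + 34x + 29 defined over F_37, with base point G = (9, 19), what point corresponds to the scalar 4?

Repeated addition: build up to 4G.
2G: tangent at (9, 19): λ = (3·9² + 34)/(2·19) ≡ 18/1. 1⁻¹ ≡ 1 (mod 37) since 1·1 = 1 ≡ 1, so λ ≡ 18·1 ≡ 18.
  x = λ² - 9 - 9 = 324 - 18 ≡ 10; y = λ·(9 - 10) - 19 ≡ 0. → (10, 0)
3G: (10, 0) + (9, 19). λ = (19 - 0)/(9 - 10) ≡ 19/36 mod 37. 36⁻¹ ≡ 36 (mod 37), so λ ≡ 18.
  x = λ² - 10 - 9 = 324 - 19 ≡ 9; y = λ·(10 - 9) - 0 ≡ 18. → (9, 18)
4G: (9, 18) + (9, 19): same x and y₁ ≡ -y₂, so the sum is O.

O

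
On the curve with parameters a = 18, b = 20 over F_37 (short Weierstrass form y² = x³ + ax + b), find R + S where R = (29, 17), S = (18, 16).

(29, 17) + (18, 16). λ = (16 - 17)/(18 - 29) ≡ 36/26 mod 37. 26⁻¹ ≡ 10 (mod 37) since 26·10 = 260 ≡ 1, so λ ≡ 27.
  x = λ² - 29 - 18 = 729 - 47 ≡ 16; y = λ·(29 - 16) - 17 ≡ 1. → (16, 1)

(16, 1)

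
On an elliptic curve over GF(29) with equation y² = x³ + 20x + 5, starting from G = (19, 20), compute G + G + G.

Repeated addition: build up to 3G.
2G: tangent at (19, 20): λ = (3·19² + 20)/(2·20) ≡ 1/11. 11⁻¹ ≡ 8 (mod 29), so λ ≡ 1·8 ≡ 8.
  x = λ² - 19 - 19 = 64 - 38 ≡ 26; y = λ·(19 - 26) - 20 ≡ 11. → (26, 11)
3G: (26, 11) + (19, 20). λ = (20 - 11)/(19 - 26) ≡ 9/22 mod 29. 22⁻¹ ≡ 4 (mod 29), so λ ≡ 7.
  x = λ² - 26 - 19 = 49 - 45 ≡ 4; y = λ·(26 - 4) - 11 ≡ 27. → (4, 27)

(4, 27)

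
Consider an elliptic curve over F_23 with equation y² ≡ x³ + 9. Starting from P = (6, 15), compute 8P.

(0, 3)

Repeated addition: build up to 8P.
2P: tangent at (6, 15): λ = (3·6² + 0)/(2·15) ≡ 16/7. 7⁻¹ ≡ 10 (mod 23), so λ ≡ 16·10 ≡ 22.
  x = λ² - 6 - 6 = 484 - 12 ≡ 12; y = λ·(6 - 12) - 15 ≡ 14. → (12, 14)
3P: (12, 14) + (6, 15). λ = (15 - 14)/(6 - 12) ≡ 1/17 mod 23. 17⁻¹ ≡ 19 (mod 23), so λ ≡ 19.
  x = λ² - 12 - 6 = 361 - 18 ≡ 21; y = λ·(12 - 21) - 14 ≡ 22. → (21, 22)
4P: (21, 22) + (6, 15). λ = (15 - 22)/(6 - 21) ≡ 16/8 mod 23. 8⁻¹ ≡ 3 (mod 23), so λ ≡ 2.
  x = λ² - 21 - 6 = 4 - 27 ≡ 0; y = λ·(21 - 0) - 22 ≡ 20. → (0, 20)
5P: (0, 20) + (6, 15). λ = (15 - 20)/(6 - 0) ≡ 18/6 mod 23. 6⁻¹ ≡ 4 (mod 23), so λ ≡ 3.
  x = λ² - 0 - 6 = 9 - 6 ≡ 3; y = λ·(0 - 3) - 20 ≡ 17. → (3, 17)
6P: (3, 17) + (6, 15). λ = (15 - 17)/(6 - 3) ≡ 21/3 mod 23. 3⁻¹ ≡ 8 (mod 23) since 3·8 = 24 ≡ 1, so λ ≡ 7.
  x = λ² - 3 - 6 = 49 - 9 ≡ 17; y = λ·(3 - 17) - 17 ≡ 0. → (17, 0)
7P: (17, 0) + (6, 15). λ = (15 - 0)/(6 - 17) ≡ 15/12 mod 23. 12⁻¹ ≡ 2 (mod 23), so λ ≡ 7.
  x = λ² - 17 - 6 = 49 - 23 ≡ 3; y = λ·(17 - 3) - 0 ≡ 6. → (3, 6)
8P: (3, 6) + (6, 15). λ = (15 - 6)/(6 - 3) ≡ 9/3 mod 23. 3⁻¹ ≡ 8 (mod 23) since 3·8 = 24 ≡ 1, so λ ≡ 3.
  x = λ² - 3 - 6 = 9 - 9 ≡ 0; y = λ·(3 - 0) - 6 ≡ 3. → (0, 3)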